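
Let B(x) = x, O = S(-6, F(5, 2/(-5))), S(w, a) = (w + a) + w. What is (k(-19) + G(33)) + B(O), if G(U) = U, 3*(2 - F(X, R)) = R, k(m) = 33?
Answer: 842/15 ≈ 56.133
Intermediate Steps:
F(X, R) = 2 - R/3
S(w, a) = a + 2*w (S(w, a) = (a + w) + w = a + 2*w)
O = -148/15 (O = (2 - 2/(3*(-5))) + 2*(-6) = (2 - 2*(-1)/(3*5)) - 12 = (2 - ⅓*(-⅖)) - 12 = (2 + 2/15) - 12 = 32/15 - 12 = -148/15 ≈ -9.8667)
(k(-19) + G(33)) + B(O) = (33 + 33) - 148/15 = 66 - 148/15 = 842/15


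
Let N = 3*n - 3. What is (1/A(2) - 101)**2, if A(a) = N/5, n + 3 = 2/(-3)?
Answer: 2013561/196 ≈ 10273.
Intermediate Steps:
n = -11/3 (n = -3 + 2/(-3) = -3 + 2*(-1/3) = -3 - 2/3 = -11/3 ≈ -3.6667)
N = -14 (N = 3*(-11/3) - 3 = -11 - 3 = -14)
A(a) = -14/5
(1/A(2) - 101)**2 = (1/(-14/5) - 101)**2 = (-5/14 - 101)**2 = (-1419/14)**2 = 2013561/196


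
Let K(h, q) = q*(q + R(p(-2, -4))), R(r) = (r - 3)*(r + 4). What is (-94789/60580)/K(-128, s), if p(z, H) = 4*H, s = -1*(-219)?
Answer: -94789/5930357940 ≈ -1.5984e-5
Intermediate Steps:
s = 219
R(r) = (-3 + r)*(4 + r)
K(h, q) = q*(228 + q) (K(h, q) = q*(q + (-12 + 4*(-4) + (4*(-4))**2)) = q*(q + (-12 - 16 + (-16)**2)) = q*(q + (-12 - 16 + 256)) = q*(q + 228) = q*(228 + q))
(-94789/60580)/K(-128, s) = (-94789/60580)/((219*(228 + 219))) = (-94789*1/60580)/((219*447)) = -94789/60580/97893 = -94789/60580*1/97893 = -94789/5930357940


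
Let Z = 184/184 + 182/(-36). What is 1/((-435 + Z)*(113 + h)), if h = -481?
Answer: 9/1454152 ≈ 6.1892e-6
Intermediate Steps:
Z = -73/18 (Z = 184*(1/184) + 182*(-1/36) = 1 - 91/18 = -73/18 ≈ -4.0556)
1/((-435 + Z)*(113 + h)) = 1/((-435 - 73/18)*(113 - 481)) = 1/(-7903/18*(-368)) = 1/(1454152/9) = 9/1454152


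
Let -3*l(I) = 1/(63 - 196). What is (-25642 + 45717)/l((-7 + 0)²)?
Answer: 8009925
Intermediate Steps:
l(I) = 1/399 (l(I) = -1/(3*(63 - 196)) = -⅓/(-133) = -⅓*(-1/133) = 1/399)
(-25642 + 45717)/l((-7 + 0)²) = (-25642 + 45717)/(1/399) = 20075*399 = 8009925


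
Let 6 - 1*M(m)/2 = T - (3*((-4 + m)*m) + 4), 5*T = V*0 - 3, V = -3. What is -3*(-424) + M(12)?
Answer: 9346/5 ≈ 1869.2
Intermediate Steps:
T = -⅗ (T = (-3*0 - 3)/5 = (0 - 3)/5 = (⅕)*(-3) = -⅗ ≈ -0.60000)
M(m) = 106/5 + 6*m*(-4 + m) (M(m) = 12 - 2*(-⅗ - (3*((-4 + m)*m) + 4)) = 12 - 2*(-⅗ - (3*(m*(-4 + m)) + 4)) = 12 - 2*(-⅗ - (3*m*(-4 + m) + 4)) = 12 - 2*(-⅗ - (4 + 3*m*(-4 + m))) = 12 - 2*(-⅗ + (-4 - 3*m*(-4 + m))) = 12 - 2*(-23/5 - 3*m*(-4 + m)) = 12 + (46/5 + 6*m*(-4 + m)) = 106/5 + 6*m*(-4 + m))
-3*(-424) + M(12) = -3*(-424) + (106/5 - 24*12 + 6*12²) = 1272 + (106/5 - 288 + 6*144) = 1272 + (106/5 - 288 + 864) = 1272 + 2986/5 = 9346/5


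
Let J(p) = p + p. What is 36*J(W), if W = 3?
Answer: 216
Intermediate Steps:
J(p) = 2*p
36*J(W) = 36*(2*3) = 36*6 = 216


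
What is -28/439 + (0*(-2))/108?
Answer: -28/439 ≈ -0.063781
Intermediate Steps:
-28/439 + (0*(-2))/108 = -28*1/439 + 0*(1/108) = -28/439 + 0 = -28/439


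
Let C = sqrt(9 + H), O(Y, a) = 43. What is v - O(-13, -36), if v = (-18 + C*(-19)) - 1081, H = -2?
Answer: -1142 - 19*sqrt(7) ≈ -1192.3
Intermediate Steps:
C = sqrt(7) (C = sqrt(9 - 2) = sqrt(7) ≈ 2.6458)
v = -1099 - 19*sqrt(7) (v = (-18 + sqrt(7)*(-19)) - 1081 = (-18 - 19*sqrt(7)) - 1081 = -1099 - 19*sqrt(7) ≈ -1149.3)
v - O(-13, -36) = (-1099 - 19*sqrt(7)) - 1*43 = (-1099 - 19*sqrt(7)) - 43 = -1142 - 19*sqrt(7)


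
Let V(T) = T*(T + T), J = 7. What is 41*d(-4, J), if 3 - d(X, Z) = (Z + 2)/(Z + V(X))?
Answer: 1476/13 ≈ 113.54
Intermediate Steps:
V(T) = 2*T² (V(T) = T*(2*T) = 2*T²)
d(X, Z) = 3 - (2 + Z)/(Z + 2*X²) (d(X, Z) = 3 - (Z + 2)/(Z + 2*X²) = 3 - (2 + Z)/(Z + 2*X²))
41*d(-4, J) = 41*(2*(-1 + 7 + 3*(-4)²)/(7 + 2*(-4)²)) = 41*(2*(-1 + 7 + 3*16)/(7 + 2*16)) = 41*(2*(-1 + 7 + 48)/(7 + 32)) = 41*(2*54/39) = 41*(2*(1/39)*54) = 41*(36/13) = 1476/13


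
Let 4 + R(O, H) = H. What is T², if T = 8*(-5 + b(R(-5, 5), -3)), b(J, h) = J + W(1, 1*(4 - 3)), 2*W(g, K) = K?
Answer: 784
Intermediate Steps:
R(O, H) = -4 + H
W(g, K) = K/2
b(J, h) = ½ + J (b(J, h) = J + (1*(4 - 3))/2 = J + (1*1)/2 = J + (½)*1 = J + ½ = ½ + J)
T = -28 (T = 8*(-5 + (½ + (-4 + 5))) = 8*(-5 + (½ + 1)) = 8*(-5 + 3/2) = 8*(-7/2) = -28)
T² = (-28)² = 784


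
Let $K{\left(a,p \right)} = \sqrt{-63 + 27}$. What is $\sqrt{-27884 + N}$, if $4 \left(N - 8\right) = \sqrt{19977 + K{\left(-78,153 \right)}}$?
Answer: $\frac{\sqrt{-111504 + \sqrt{3} \sqrt{6659 + 2 i}}}{2} \approx 1.5901 \cdot 10^{-5} + 166.86 i$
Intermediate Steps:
$K{\left(a,p \right)} = 6 i$ ($K{\left(a,p \right)} = \sqrt{-36} = 6 i$)
$N = 8 + \frac{\sqrt{19977 + 6 i}}{4} \approx 43.335 + 0.0053064 i$
$\sqrt{-27884 + N} = \sqrt{-27884 + \left(8 + \frac{\sqrt{19977 + 6 i}}{4}\right)} = \sqrt{-27876 + \frac{\sqrt{19977 + 6 i}}{4}}$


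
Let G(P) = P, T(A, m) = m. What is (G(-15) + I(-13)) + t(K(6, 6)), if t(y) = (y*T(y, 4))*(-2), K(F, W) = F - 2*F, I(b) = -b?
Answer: 46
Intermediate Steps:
K(F, W) = -F
t(y) = -8*y (t(y) = (y*4)*(-2) = (4*y)*(-2) = -8*y)
(G(-15) + I(-13)) + t(K(6, 6)) = (-15 - 1*(-13)) - (-8)*6 = (-15 + 13) - 8*(-6) = -2 + 48 = 46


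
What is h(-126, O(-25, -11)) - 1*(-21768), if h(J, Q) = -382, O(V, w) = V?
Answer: 21386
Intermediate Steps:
h(-126, O(-25, -11)) - 1*(-21768) = -382 - 1*(-21768) = -382 + 21768 = 21386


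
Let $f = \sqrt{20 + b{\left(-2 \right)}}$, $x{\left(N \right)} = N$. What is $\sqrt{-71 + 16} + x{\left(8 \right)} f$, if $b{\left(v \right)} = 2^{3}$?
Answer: $16 \sqrt{7} + i \sqrt{55} \approx 42.332 + 7.4162 i$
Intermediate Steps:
$b{\left(v \right)} = 8$
$f = 2 \sqrt{7}$ ($f = \sqrt{20 + 8} = \sqrt{28} = 2 \sqrt{7} \approx 5.2915$)
$\sqrt{-71 + 16} + x{\left(8 \right)} f = \sqrt{-71 + 16} + 8 \cdot 2 \sqrt{7} = \sqrt{-55} + 16 \sqrt{7} = i \sqrt{55} + 16 \sqrt{7} = 16 \sqrt{7} + i \sqrt{55}$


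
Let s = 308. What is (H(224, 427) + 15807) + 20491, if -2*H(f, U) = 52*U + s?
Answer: 25042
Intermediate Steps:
H(f, U) = -154 - 26*U (H(f, U) = -(52*U + 308)/2 = -(308 + 52*U)/2 = -154 - 26*U)
(H(224, 427) + 15807) + 20491 = ((-154 - 26*427) + 15807) + 20491 = ((-154 - 11102) + 15807) + 20491 = (-11256 + 15807) + 20491 = 4551 + 20491 = 25042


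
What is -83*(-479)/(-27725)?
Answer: -39757/27725 ≈ -1.4340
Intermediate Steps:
-83*(-479)/(-27725) = 39757*(-1/27725) = -39757/27725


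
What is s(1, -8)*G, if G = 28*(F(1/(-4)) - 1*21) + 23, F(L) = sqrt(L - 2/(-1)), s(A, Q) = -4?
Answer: 2260 - 56*sqrt(7) ≈ 2111.8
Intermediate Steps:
F(L) = sqrt(2 + L) (F(L) = sqrt(L - 2*(-1)) = sqrt(L + 2) = sqrt(2 + L))
G = -565 + 14*sqrt(7) (G = 28*(sqrt(2 + 1/(-4)) - 1*21) + 23 = 28*(sqrt(2 - 1/4) - 21) + 23 = 28*(sqrt(7/4) - 21) + 23 = 28*(sqrt(7)/2 - 21) + 23 = 28*(-21 + sqrt(7)/2) + 23 = (-588 + 14*sqrt(7)) + 23 = -565 + 14*sqrt(7) ≈ -527.96)
s(1, -8)*G = -4*(-565 + 14*sqrt(7)) = 2260 - 56*sqrt(7)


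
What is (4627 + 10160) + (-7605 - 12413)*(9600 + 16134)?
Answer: -515128425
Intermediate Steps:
(4627 + 10160) + (-7605 - 12413)*(9600 + 16134) = 14787 - 20018*25734 = 14787 - 515143212 = -515128425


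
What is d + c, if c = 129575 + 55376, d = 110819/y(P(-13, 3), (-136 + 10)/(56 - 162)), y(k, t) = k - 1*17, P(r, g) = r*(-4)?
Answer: 6584104/35 ≈ 1.8812e+5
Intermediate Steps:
P(r, g) = -4*r
y(k, t) = -17 + k (y(k, t) = k - 17 = -17 + k)
d = 110819/35 (d = 110819/(-17 - 4*(-13)) = 110819/(-17 + 52) = 110819/35 ≈ 3166.3)
c = 184951
d + c = 110819/35 + 184951 = 6584104/35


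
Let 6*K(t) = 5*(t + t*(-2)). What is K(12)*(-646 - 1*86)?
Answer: 7320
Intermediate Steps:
K(t) = -5*t/6 (K(t) = (5*(t + t*(-2)))/6 = (5*(t - 2*t))/6 = (5*(-t))/6 = (-5*t)/6 = -5*t/6)
K(12)*(-646 - 1*86) = (-5/6*12)*(-646 - 1*86) = -10*(-646 - 86) = -10*(-732) = 7320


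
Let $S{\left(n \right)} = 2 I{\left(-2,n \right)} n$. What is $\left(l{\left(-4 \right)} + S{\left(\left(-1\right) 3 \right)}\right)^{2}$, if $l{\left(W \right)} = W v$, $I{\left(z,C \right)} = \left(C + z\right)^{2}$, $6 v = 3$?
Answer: $23104$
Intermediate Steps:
$v = \frac{1}{2}$ ($v = \frac{1}{6} \cdot 3 = \frac{1}{2} \approx 0.5$)
$S{\left(n \right)} = 2 n \left(-2 + n\right)^{2}$ ($S{\left(n \right)} = 2 \left(n - 2\right)^{2} n = 2 \left(-2 + n\right)^{2} n = 2 n \left(-2 + n\right)^{2}$)
$l{\left(W \right)} = \frac{W}{2}$ ($l{\left(W \right)} = W \frac{1}{2} = \frac{W}{2}$)
$\left(l{\left(-4 \right)} + S{\left(\left(-1\right) 3 \right)}\right)^{2} = \left(\frac{1}{2} \left(-4\right) + 2 \left(\left(-1\right) 3\right) \left(-2 - 3\right)^{2}\right)^{2} = \left(-2 + 2 \left(-3\right) \left(-2 - 3\right)^{2}\right)^{2} = \left(-2 + 2 \left(-3\right) \left(-5\right)^{2}\right)^{2} = \left(-2 + 2 \left(-3\right) 25\right)^{2} = \left(-2 - 150\right)^{2} = \left(-152\right)^{2} = 23104$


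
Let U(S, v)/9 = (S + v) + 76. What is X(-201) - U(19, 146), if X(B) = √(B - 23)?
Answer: -2169 + 4*I*√14 ≈ -2169.0 + 14.967*I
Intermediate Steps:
U(S, v) = 684 + 9*S + 9*v (U(S, v) = 9*((S + v) + 76) = 9*(76 + S + v) = 684 + 9*S + 9*v)
X(B) = √(-23 + B)
X(-201) - U(19, 146) = √(-23 - 201) - (684 + 9*19 + 9*146) = √(-224) - (684 + 171 + 1314) = 4*I*√14 - 1*2169 = 4*I*√14 - 2169 = -2169 + 4*I*√14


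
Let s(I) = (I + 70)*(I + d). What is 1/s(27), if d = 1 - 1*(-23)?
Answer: 1/4947 ≈ 0.00020214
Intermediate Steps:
d = 24 (d = 1 + 23 = 24)
s(I) = (24 + I)*(70 + I) (s(I) = (I + 70)*(I + 24) = (70 + I)*(24 + I) = (24 + I)*(70 + I))
1/s(27) = 1/(1680 + 27² + 94*27) = 1/(1680 + 729 + 2538) = 1/4947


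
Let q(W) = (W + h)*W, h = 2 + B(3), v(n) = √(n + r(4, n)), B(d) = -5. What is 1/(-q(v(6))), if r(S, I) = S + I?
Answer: -¼ ≈ -0.25000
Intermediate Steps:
r(S, I) = I + S
v(n) = √(4 + 2*n) (v(n) = √(n + (n + 4)) = √(n + (4 + n)) = √(4 + 2*n))
h = -3 (h = 2 - 5 = -3)
q(W) = W*(-3 + W) (q(W) = (W - 3)*W = (-3 + W)*W = W*(-3 + W))
1/(-q(v(6))) = 1/(-√(4 + 2*6)*(-3 + √(4 + 2*6))) = 1/(-√(4 + 12)*(-3 + √(4 + 12))) = 1/(-√16*(-3 + √16)) = 1/(-4*(-3 + 4)) = 1/(-4) = -¼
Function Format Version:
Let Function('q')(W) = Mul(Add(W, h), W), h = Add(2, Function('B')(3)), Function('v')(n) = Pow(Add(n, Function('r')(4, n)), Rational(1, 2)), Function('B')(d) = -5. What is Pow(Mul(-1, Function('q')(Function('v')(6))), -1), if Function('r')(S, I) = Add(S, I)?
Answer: Rational(-1, 4) ≈ -0.25000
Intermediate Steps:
Function('r')(S, I) = Add(I, S)
Function('v')(n) = Pow(Add(4, Mul(2, n)), Rational(1, 2)) (Function('v')(n) = Pow(Add(n, Add(n, 4)), Rational(1, 2)) = Pow(Add(n, Add(4, n)), Rational(1, 2)) = Pow(Add(4, Mul(2, n)), Rational(1, 2)))
h = -3 (h = Add(2, -5) = -3)
Function('q')(W) = Mul(W, Add(-3, W)) (Function('q')(W) = Mul(Add(W, -3), W) = Mul(Add(-3, W), W) = Mul(W, Add(-3, W)))
Pow(Mul(-1, Function('q')(Function('v')(6))), -1) = Pow(Mul(-1, Mul(Pow(Add(4, Mul(2, 6)), Rational(1, 2)), Add(-3, Pow(Add(4, Mul(2, 6)), Rational(1, 2))))), -1) = Pow(Mul(-1, Mul(Pow(Add(4, 12), Rational(1, 2)), Add(-3, Pow(Add(4, 12), Rational(1, 2))))), -1) = Pow(Mul(-1, Mul(Pow(16, Rational(1, 2)), Add(-3, Pow(16, Rational(1, 2))))), -1) = Pow(Mul(-1, Mul(4, Add(-3, 4))), -1) = Pow(Mul(-1, Mul(4, 1)), -1) = Pow(Mul(-1, 4), -1) = Pow(-4, -1) = Rational(-1, 4)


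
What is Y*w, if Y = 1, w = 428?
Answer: 428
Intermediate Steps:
Y*w = 1*428 = 428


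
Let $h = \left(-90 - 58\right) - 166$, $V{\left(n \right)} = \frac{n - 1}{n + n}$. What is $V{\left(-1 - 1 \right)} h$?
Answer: $- \frac{471}{2} \approx -235.5$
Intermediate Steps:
$V{\left(n \right)} = \frac{-1 + n}{2 n}$
$h = -314$ ($h = -148 - 166 = -314$)
$V{\left(-1 - 1 \right)} h = \frac{-1 - 2}{2 \left(-1 - 1\right)} \left(-314\right) = \frac{-1 - 2}{2 \left(-2\right)} \left(-314\right) = \frac{1}{2} \left(- \frac{1}{2}\right) \left(-3\right) \left(-314\right) = \frac{3}{4} \left(-314\right) = - \frac{471}{2}$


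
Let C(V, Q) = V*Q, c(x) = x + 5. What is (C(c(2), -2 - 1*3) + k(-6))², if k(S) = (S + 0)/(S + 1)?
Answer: 28561/25 ≈ 1142.4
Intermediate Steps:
c(x) = 5 + x
C(V, Q) = Q*V
k(S) = S/(1 + S)
(C(c(2), -2 - 1*3) + k(-6))² = ((-2 - 1*3)*(5 + 2) - 6/(1 - 6))² = ((-2 - 3)*7 - 6/(-5))² = (-5*7 - 6*(-⅕))² = (-35 + 6/5)² = (-169/5)² = 28561/25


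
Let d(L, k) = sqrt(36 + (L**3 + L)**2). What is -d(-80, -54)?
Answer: -2*sqrt(65556481609) ≈ -5.1208e+5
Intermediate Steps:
d(L, k) = sqrt(36 + (L + L**3)**2)
-d(-80, -54) = -sqrt(36 + (-80)**2*(1 + (-80)**2)**2) = -sqrt(36 + 6400*(1 + 6400)**2) = -sqrt(36 + 6400*6401**2) = -sqrt(36 + 6400*40972801) = -sqrt(36 + 262225926400) = -sqrt(262225926436) = -2*sqrt(65556481609)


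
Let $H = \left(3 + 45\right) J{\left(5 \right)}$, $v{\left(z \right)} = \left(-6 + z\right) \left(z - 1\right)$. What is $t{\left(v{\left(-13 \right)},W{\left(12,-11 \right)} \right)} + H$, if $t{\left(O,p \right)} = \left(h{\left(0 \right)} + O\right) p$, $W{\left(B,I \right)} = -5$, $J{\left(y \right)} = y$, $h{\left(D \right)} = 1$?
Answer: $-1095$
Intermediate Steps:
$v{\left(z \right)} = \left(-1 + z\right) \left(-6 + z\right)$ ($v{\left(z \right)} = \left(-6 + z\right) \left(-1 + z\right) = \left(-1 + z\right) \left(-6 + z\right)$)
$H = 240$ ($H = \left(3 + 45\right) 5 = 48 \cdot 5 = 240$)
$t{\left(O,p \right)} = p \left(1 + O\right)$ ($t{\left(O,p \right)} = \left(1 + O\right) p = p \left(1 + O\right)$)
$t{\left(v{\left(-13 \right)},W{\left(12,-11 \right)} \right)} + H = - 5 \left(1 + \left(6 + \left(-13\right)^{2} - -91\right)\right) + 240 = - 5 \left(1 + \left(6 + 169 + 91\right)\right) + 240 = - 5 \left(1 + 266\right) + 240 = \left(-5\right) 267 + 240 = -1335 + 240 = -1095$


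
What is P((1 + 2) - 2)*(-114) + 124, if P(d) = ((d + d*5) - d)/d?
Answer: -446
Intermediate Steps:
P(d) = 5 (P(d) = ((d + 5*d) - d)/d = (6*d - d)/d = (5*d)/d = 5)
P((1 + 2) - 2)*(-114) + 124 = 5*(-114) + 124 = -570 + 124 = -446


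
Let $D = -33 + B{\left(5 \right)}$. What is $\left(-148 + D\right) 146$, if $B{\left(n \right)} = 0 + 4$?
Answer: $-25842$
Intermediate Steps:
$B{\left(n \right)} = 4$
$D = -29$ ($D = -33 + 4 = -29$)
$\left(-148 + D\right) 146 = \left(-148 - 29\right) 146 = \left(-177\right) 146 = -25842$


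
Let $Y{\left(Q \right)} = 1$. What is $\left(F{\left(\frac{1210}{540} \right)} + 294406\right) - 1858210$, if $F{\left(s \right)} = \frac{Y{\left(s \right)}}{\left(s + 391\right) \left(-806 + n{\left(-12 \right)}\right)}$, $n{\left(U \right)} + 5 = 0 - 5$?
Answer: $- \frac{4516203399849}{2887960} \approx -1.5638 \cdot 10^{6}$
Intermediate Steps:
$n{\left(U \right)} = -10$ ($n{\left(U \right)} = -5 + \left(0 - 5\right) = -5 - 5 = -10$)
$F{\left(s \right)} = \frac{1}{-319056 - 816 s}$ ($F{\left(s \right)} = 1 \frac{1}{\left(s + 391\right) \left(-806 - 10\right)} = 1 \frac{1}{\left(391 + s\right) \left(-816\right)} = 1 \frac{1}{-319056 - 816 s} = \frac{1}{-319056 - 816 s}$)
$\left(F{\left(\frac{1210}{540} \right)} + 294406\right) - 1858210 = \left(- \frac{1}{319056 + 816 \cdot \frac{1210}{540}} + 294406\right) - 1858210 = \left(- \frac{1}{319056 + 816 \cdot 1210 \cdot \frac{1}{540}} + 294406\right) - 1858210 = \left(- \frac{1}{319056 + 816 \cdot \frac{121}{54}} + 294406\right) - 1858210 = \left(- \frac{1}{319056 + \frac{16456}{9}} + 294406\right) - 1858210 = \left(- \frac{1}{\frac{2887960}{9}} + 294406\right) - 1858210 = \left(\left(-1\right) \frac{9}{2887960} + 294406\right) - 1858210 = \left(- \frac{9}{2887960} + 294406\right) - 1858210 = \frac{850232751751}{2887960} - 1858210 = - \frac{4516203399849}{2887960}$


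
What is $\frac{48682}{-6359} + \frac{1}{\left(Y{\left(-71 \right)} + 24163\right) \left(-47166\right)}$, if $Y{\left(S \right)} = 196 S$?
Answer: $- \frac{23528497523723}{3073368302718} \approx -7.6556$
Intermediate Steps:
$\frac{48682}{-6359} + \frac{1}{\left(Y{\left(-71 \right)} + 24163\right) \left(-47166\right)} = \frac{48682}{-6359} + \frac{1}{\left(196 \left(-71\right) + 24163\right) \left(-47166\right)} = 48682 \left(- \frac{1}{6359}\right) + \frac{1}{-13916 + 24163} \left(- \frac{1}{47166}\right) = - \frac{48682}{6359} + \frac{1}{10247} \left(- \frac{1}{47166}\right) = - \frac{48682}{6359} - \frac{1}{483310002} = - \frac{23528497523723}{3073368302718}$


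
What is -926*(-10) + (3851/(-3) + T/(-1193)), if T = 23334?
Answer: 28477295/3579 ≈ 7956.8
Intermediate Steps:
-926*(-10) + (3851/(-3) + T/(-1193)) = -926*(-10) + (3851/(-3) + 23334/(-1193)) = 9260 + (3851*(-1/3) + 23334*(-1/1193)) = 9260 + (-3851/3 - 23334/1193) = 9260 - 4664245/3579 = 28477295/3579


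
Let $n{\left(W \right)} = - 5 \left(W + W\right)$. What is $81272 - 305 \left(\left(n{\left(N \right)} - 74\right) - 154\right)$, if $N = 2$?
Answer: $156912$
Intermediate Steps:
$n{\left(W \right)} = - 10 W$ ($n{\left(W \right)} = - 5 \cdot 2 W = - 10 W$)
$81272 - 305 \left(\left(n{\left(N \right)} - 74\right) - 154\right) = 81272 - 305 \left(\left(\left(-10\right) 2 - 74\right) - 154\right) = 81272 - 305 \left(\left(-20 - 74\right) - 154\right) = 81272 - 305 \left(-94 - 154\right) = 81272 - -75640 = 81272 + 75640 = 156912$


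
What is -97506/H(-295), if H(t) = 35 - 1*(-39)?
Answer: -48753/37 ≈ -1317.6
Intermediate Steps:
H(t) = 74 (H(t) = 35 + 39 = 74)
-97506/H(-295) = -97506/74 = -97506*1/74 = -48753/37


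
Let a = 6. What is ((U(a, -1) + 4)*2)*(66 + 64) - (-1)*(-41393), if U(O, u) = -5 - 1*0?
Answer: -41653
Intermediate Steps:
U(O, u) = -5 (U(O, u) = -5 + 0 = -5)
((U(a, -1) + 4)*2)*(66 + 64) - (-1)*(-41393) = ((-5 + 4)*2)*(66 + 64) - (-1)*(-41393) = -1*2*130 - 1*41393 = -2*130 - 41393 = -260 - 41393 = -41653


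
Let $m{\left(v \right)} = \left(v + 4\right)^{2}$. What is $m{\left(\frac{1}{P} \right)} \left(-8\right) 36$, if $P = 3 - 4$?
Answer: $-2592$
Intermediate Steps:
$P = -1$ ($P = 3 - 4 = -1$)
$m{\left(v \right)} = \left(4 + v\right)^{2}$
$m{\left(\frac{1}{P} \right)} \left(-8\right) 36 = \left(4 + \frac{1}{-1}\right)^{2} \left(-8\right) 36 = \left(4 - 1\right)^{2} \left(-8\right) 36 = 3^{2} \left(-8\right) 36 = 9 \left(-8\right) 36 = \left(-72\right) 36 = -2592$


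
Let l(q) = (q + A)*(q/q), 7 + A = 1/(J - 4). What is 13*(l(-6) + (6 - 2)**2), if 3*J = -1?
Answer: 36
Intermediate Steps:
J = -1/3 (J = (1/3)*(-1) = -1/3 ≈ -0.33333)
A = -94/13 (A = -7 + 1/(-1/3 - 4) = -7 + 1/(-13/3) = -7 - 3/13 = -94/13 ≈ -7.2308)
l(q) = -94/13 + q (l(q) = (q - 94/13)*(q/q) = (-94/13 + q)*1 = -94/13 + q)
13*(l(-6) + (6 - 2)**2) = 13*((-94/13 - 6) + (6 - 2)**2) = 13*(-172/13 + 4**2) = 13*(-172/13 + 16) = 13*(36/13) = 36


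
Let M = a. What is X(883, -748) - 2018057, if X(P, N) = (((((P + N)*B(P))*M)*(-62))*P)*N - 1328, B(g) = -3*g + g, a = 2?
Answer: -19525784833945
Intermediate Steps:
M = 2
B(g) = -2*g
X(P, N) = -1328 + 248*N*P²*(N + P) (X(P, N) = (((((P + N)*(-2*P))*2)*(-62))*P)*N - 1328 = (((((N + P)*(-2*P))*2)*(-62))*P)*N - 1328 = (((-2*P*(N + P)*2)*(-62))*P)*N - 1328 = ((-4*P*(N + P)*(-62))*P)*N - 1328 = ((248*P*(N + P))*P)*N - 1328 = (248*P²*(N + P))*N - 1328 = 248*N*P²*(N + P) - 1328 = -1328 + 248*N*P²*(N + P))
X(883, -748) - 2018057 = (-1328 + 248*(-748)*883³ + 248*(-748)²*883²) - 2018057 = (-1328 + 248*(-748)*688465387 + 248*559504*779689) - 2018057 = (-1328 - 127713083150048 + 108187300335488) - 2018057 = -19525782815888 - 2018057 = -19525784833945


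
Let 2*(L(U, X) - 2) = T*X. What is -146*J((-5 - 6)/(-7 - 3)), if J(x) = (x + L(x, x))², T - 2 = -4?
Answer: -584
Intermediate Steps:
T = -2 (T = 2 - 4 = -2)
L(U, X) = 2 - X (L(U, X) = 2 + (-2*X)/2 = 2 - X)
J(x) = 4 (J(x) = (x + (2 - x))² = 2² = 4)
-146*J((-5 - 6)/(-7 - 3)) = -146*4 = -584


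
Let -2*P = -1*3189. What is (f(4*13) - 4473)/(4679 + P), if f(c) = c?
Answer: -8842/12547 ≈ -0.70471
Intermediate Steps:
P = 3189/2 (P = -(-1)*3189/2 = -½*(-3189) = 3189/2 ≈ 1594.5)
(f(4*13) - 4473)/(4679 + P) = (4*13 - 4473)/(4679 + 3189/2) = (52 - 4473)/(12547/2) = -4421*2/12547 = -8842/12547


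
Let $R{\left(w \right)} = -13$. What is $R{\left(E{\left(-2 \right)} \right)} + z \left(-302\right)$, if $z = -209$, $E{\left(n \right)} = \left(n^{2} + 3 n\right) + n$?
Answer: $63105$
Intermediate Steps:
$E{\left(n \right)} = n^{2} + 4 n$
$R{\left(E{\left(-2 \right)} \right)} + z \left(-302\right) = -13 - -63118 = -13 + 63118 = 63105$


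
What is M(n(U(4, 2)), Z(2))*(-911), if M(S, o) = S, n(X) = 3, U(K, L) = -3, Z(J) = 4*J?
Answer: -2733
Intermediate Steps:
M(n(U(4, 2)), Z(2))*(-911) = 3*(-911) = -2733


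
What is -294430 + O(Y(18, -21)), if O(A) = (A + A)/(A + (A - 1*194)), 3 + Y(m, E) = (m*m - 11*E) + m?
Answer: -139264820/473 ≈ -2.9443e+5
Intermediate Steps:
Y(m, E) = -3 + m + m² - 11*E (Y(m, E) = -3 + ((m*m - 11*E) + m) = -3 + ((m² - 11*E) + m) = -3 + (m + m² - 11*E) = -3 + m + m² - 11*E)
O(A) = 2*A/(-194 + 2*A) (O(A) = (2*A)/(A + (A - 194)) = (2*A)/(A + (-194 + A)) = (2*A)/(-194 + 2*A) = 2*A/(-194 + 2*A))
-294430 + O(Y(18, -21)) = -294430 + (-3 + 18 + 18² - 11*(-21))/(-97 + (-3 + 18 + 18² - 11*(-21))) = -294430 + (-3 + 18 + 324 + 231)/(-97 + (-3 + 18 + 324 + 231)) = -294430 + 570/(-97 + 570) = -294430 + 570/473 = -139264820/473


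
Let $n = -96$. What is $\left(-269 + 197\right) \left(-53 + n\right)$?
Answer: $10728$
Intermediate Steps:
$\left(-269 + 197\right) \left(-53 + n\right) = \left(-269 + 197\right) \left(-53 - 96\right) = \left(-72\right) \left(-149\right) = 10728$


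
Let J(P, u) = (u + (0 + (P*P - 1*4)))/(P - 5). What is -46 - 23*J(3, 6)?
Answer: 161/2 ≈ 80.500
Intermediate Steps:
J(P, u) = (-4 + u + P²)/(-5 + P) (J(P, u) = (u + (0 + (P² - 4)))/(-5 + P) = (u + (0 + (-4 + P²)))/(-5 + P) = (u + (-4 + P²))/(-5 + P) = (-4 + u + P²)/(-5 + P))
-46 - 23*J(3, 6) = -46 - 23*(-4 + 6 + 3²)/(-5 + 3) = -46 - 23*(-4 + 6 + 9)/(-2) = -46 - (-23)*11/2 = -46 - 23*(-11/2) = -46 + 253/2 = 161/2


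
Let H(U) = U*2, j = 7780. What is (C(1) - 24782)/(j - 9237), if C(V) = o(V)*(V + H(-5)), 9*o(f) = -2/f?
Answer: 24780/1457 ≈ 17.008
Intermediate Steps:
o(f) = -2/(9*f) (o(f) = (-2/f)/9 = -2/(9*f))
H(U) = 2*U
C(V) = -2*(-10 + V)/(9*V) (C(V) = (-2/(9*V))*(V + 2*(-5)) = (-2/(9*V))*(V - 10) = (-2/(9*V))*(-10 + V) = -2*(-10 + V)/(9*V))
(C(1) - 24782)/(j - 9237) = ((2/9)*(10 - 1*1)/1 - 24782)/(7780 - 9237) = ((2/9)*1*(10 - 1) - 24782)/(-1457) = ((2/9)*1*9 - 24782)*(-1/1457) = (2 - 24782)*(-1/1457) = -24780*(-1/1457) = 24780/1457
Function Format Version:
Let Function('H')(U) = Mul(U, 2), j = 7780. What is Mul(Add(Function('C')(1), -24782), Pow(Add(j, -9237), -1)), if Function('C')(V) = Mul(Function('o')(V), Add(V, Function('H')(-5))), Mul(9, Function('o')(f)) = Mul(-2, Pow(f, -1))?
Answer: Rational(24780, 1457) ≈ 17.008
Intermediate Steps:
Function('o')(f) = Mul(Rational(-2, 9), Pow(f, -1)) (Function('o')(f) = Mul(Rational(1, 9), Mul(-2, Pow(f, -1))) = Mul(Rational(-2, 9), Pow(f, -1)))
Function('H')(U) = Mul(2, U)
Function('C')(V) = Mul(Rational(-2, 9), Pow(V, -1), Add(-10, V)) (Function('C')(V) = Mul(Mul(Rational(-2, 9), Pow(V, -1)), Add(V, Mul(2, -5))) = Mul(Mul(Rational(-2, 9), Pow(V, -1)), Add(V, -10)) = Mul(Mul(Rational(-2, 9), Pow(V, -1)), Add(-10, V)) = Mul(Rational(-2, 9), Pow(V, -1), Add(-10, V)))
Mul(Add(Function('C')(1), -24782), Pow(Add(j, -9237), -1)) = Mul(Add(Mul(Rational(2, 9), Pow(1, -1), Add(10, Mul(-1, 1))), -24782), Pow(Add(7780, -9237), -1)) = Mul(Add(Mul(Rational(2, 9), 1, Add(10, -1)), -24782), Pow(-1457, -1)) = Mul(Add(Mul(Rational(2, 9), 1, 9), -24782), Rational(-1, 1457)) = Mul(Add(2, -24782), Rational(-1, 1457)) = Mul(-24780, Rational(-1, 1457)) = Rational(24780, 1457)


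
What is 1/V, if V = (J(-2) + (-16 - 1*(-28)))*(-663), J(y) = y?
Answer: -1/6630 ≈ -0.00015083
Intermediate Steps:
V = -6630 (V = (-2 + (-16 - 1*(-28)))*(-663) = (-2 + (-16 + 28))*(-663) = (-2 + 12)*(-663) = 10*(-663) = -6630)
1/V = 1/(-6630) = -1/6630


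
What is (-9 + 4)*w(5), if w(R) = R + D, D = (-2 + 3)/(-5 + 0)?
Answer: -24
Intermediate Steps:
D = -⅕ (D = 1/(-5) = 1*(-⅕) = -⅕ ≈ -0.20000)
w(R) = -⅕ + R (w(R) = R - ⅕ = -⅕ + R)
(-9 + 4)*w(5) = (-9 + 4)*(-⅕ + 5) = -5*24/5 = -24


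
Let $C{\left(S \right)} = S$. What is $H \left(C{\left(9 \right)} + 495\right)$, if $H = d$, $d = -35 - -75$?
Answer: $20160$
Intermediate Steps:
$d = 40$ ($d = -35 + 75 = 40$)
$H = 40$
$H \left(C{\left(9 \right)} + 495\right) = 40 \left(9 + 495\right) = 40 \cdot 504 = 20160$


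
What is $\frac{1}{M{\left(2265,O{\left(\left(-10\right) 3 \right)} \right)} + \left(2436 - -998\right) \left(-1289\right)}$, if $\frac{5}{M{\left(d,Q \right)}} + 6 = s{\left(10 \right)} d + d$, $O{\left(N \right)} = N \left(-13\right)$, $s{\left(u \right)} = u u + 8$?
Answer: $- \frac{246879}{1092791624449} \approx -2.2592 \cdot 10^{-7}$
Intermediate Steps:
$s{\left(u \right)} = 8 + u^{2}$ ($s{\left(u \right)} = u^{2} + 8 = 8 + u^{2}$)
$O{\left(N \right)} = - 13 N$
$M{\left(d,Q \right)} = \frac{5}{-6 + 109 d}$ ($M{\left(d,Q \right)} = \frac{5}{-6 + \left(\left(8 + 10^{2}\right) d + d\right)} = \frac{5}{-6 + \left(\left(8 + 100\right) d + d\right)} = \frac{5}{-6 + \left(108 d + d\right)} = \frac{5}{-6 + 109 d}$)
$\frac{1}{M{\left(2265,O{\left(\left(-10\right) 3 \right)} \right)} + \left(2436 - -998\right) \left(-1289\right)} = \frac{1}{\frac{5}{-6 + 109 \cdot 2265} + \left(2436 - -998\right) \left(-1289\right)} = \frac{1}{\frac{5}{-6 + 246885} + \left(2436 + 998\right) \left(-1289\right)} = \frac{1}{\frac{5}{246879} + 3434 \left(-1289\right)} = \frac{1}{5 \cdot \frac{1}{246879} - 4426426} = \frac{1}{\frac{5}{246879} - 4426426} = \frac{1}{- \frac{1092791624449}{246879}} = - \frac{246879}{1092791624449}$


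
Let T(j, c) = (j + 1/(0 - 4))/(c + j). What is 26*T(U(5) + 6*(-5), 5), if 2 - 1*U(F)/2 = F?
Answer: 1885/62 ≈ 30.403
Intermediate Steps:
U(F) = 4 - 2*F
T(j, c) = (-¼ + j)/(c + j) (T(j, c) = (j + 1/(-4))/(c + j) = (j - ¼)/(c + j) = (-¼ + j)/(c + j))
26*T(U(5) + 6*(-5), 5) = 26*((-¼ + ((4 - 2*5) + 6*(-5)))/(5 + ((4 - 2*5) + 6*(-5)))) = 26*((-¼ + ((4 - 10) - 30))/(5 + ((4 - 10) - 30))) = 26*((-¼ + (-6 - 30))/(5 + (-6 - 30))) = 26*((-¼ - 36)/(5 - 36)) = 26*(-145/4/(-31)) = 26*(-1/31*(-145/4)) = 26*(145/124) = 1885/62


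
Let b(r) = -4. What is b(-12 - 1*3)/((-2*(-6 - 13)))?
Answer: -2/19 ≈ -0.10526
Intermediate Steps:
b(-12 - 1*3)/((-2*(-6 - 13))) = -4*(-1/(2*(-6 - 13))) = -4/((-2*(-19))) = -4/38 = -4*1/38 = -2/19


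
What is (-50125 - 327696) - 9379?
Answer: -387200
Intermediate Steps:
(-50125 - 327696) - 9379 = -377821 - 9379 = -387200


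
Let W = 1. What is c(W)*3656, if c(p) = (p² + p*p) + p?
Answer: 10968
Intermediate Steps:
c(p) = p + 2*p² (c(p) = (p² + p²) + p = 2*p² + p = p + 2*p²)
c(W)*3656 = (1*(1 + 2*1))*3656 = (1*(1 + 2))*3656 = (1*3)*3656 = 3*3656 = 10968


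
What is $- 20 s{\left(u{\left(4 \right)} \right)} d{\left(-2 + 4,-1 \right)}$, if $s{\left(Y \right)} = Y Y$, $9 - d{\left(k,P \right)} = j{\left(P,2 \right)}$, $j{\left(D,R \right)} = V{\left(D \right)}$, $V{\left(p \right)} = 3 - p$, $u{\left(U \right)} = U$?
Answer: $-1600$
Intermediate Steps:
$j{\left(D,R \right)} = 3 - D$
$d{\left(k,P \right)} = 6 + P$ ($d{\left(k,P \right)} = 9 - \left(3 - P\right) = 9 + \left(-3 + P\right) = 6 + P$)
$s{\left(Y \right)} = Y^{2}$
$- 20 s{\left(u{\left(4 \right)} \right)} d{\left(-2 + 4,-1 \right)} = - 20 \cdot 4^{2} \left(6 - 1\right) = \left(-20\right) 16 \cdot 5 = \left(-320\right) 5 = -1600$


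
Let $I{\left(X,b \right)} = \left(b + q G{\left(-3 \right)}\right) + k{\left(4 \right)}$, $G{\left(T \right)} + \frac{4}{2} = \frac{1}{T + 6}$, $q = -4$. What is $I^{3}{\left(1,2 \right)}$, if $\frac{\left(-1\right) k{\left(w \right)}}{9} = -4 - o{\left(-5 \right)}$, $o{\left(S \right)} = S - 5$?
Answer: $- \frac{2515456}{27} \approx -93165.0$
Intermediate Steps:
$o{\left(S \right)} = -5 + S$ ($o{\left(S \right)} = S - 5 = -5 + S$)
$G{\left(T \right)} = -2 + \frac{1}{6 + T}$ ($G{\left(T \right)} = -2 + \frac{1}{T + 6} = -2 + \frac{1}{6 + T}$)
$k{\left(w \right)} = -54$ ($k{\left(w \right)} = - 9 \left(-4 - \left(-5 - 5\right)\right) = - 9 \left(-4 - -10\right) = - 9 \left(-4 + 10\right) = \left(-9\right) 6 = -54$)
$I{\left(X,b \right)} = - \frac{142}{3} + b$ ($I{\left(X,b \right)} = \left(b - 4 \frac{-11 - -6}{6 - 3}\right) - 54 = \left(b - 4 \frac{-11 + 6}{3}\right) - 54 = \left(b - 4 \cdot \frac{1}{3} \left(-5\right)\right) - 54 = \left(b - - \frac{20}{3}\right) - 54 = \left(b + \frac{20}{3}\right) - 54 = \left(\frac{20}{3} + b\right) - 54 = - \frac{142}{3} + b$)
$I^{3}{\left(1,2 \right)} = \left(- \frac{142}{3} + 2\right)^{3} = \left(- \frac{136}{3}\right)^{3} = - \frac{2515456}{27}$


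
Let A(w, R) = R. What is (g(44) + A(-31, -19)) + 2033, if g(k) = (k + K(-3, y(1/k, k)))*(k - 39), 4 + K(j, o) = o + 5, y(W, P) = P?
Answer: 2459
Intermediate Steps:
K(j, o) = 1 + o (K(j, o) = -4 + (o + 5) = -4 + (5 + o) = 1 + o)
g(k) = (1 + 2*k)*(-39 + k) (g(k) = (k + (1 + k))*(k - 39) = (1 + 2*k)*(-39 + k))
(g(44) + A(-31, -19)) + 2033 = ((-39 - 77*44 + 2*44**2) - 19) + 2033 = ((-39 - 3388 + 2*1936) - 19) + 2033 = ((-39 - 3388 + 3872) - 19) + 2033 = (445 - 19) + 2033 = 426 + 2033 = 2459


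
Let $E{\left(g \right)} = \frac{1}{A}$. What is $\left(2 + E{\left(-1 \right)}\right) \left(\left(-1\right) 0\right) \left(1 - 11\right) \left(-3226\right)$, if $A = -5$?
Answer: $0$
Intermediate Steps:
$E{\left(g \right)} = - \frac{1}{5}$ ($E{\left(g \right)} = \frac{1}{-5} = - \frac{1}{5}$)
$\left(2 + E{\left(-1 \right)}\right) \left(\left(-1\right) 0\right) \left(1 - 11\right) \left(-3226\right) = \left(2 - \frac{1}{5}\right) \left(\left(-1\right) 0\right) \left(1 - 11\right) \left(-3226\right) = \frac{9}{5} \cdot 0 \left(-10\right) \left(-3226\right) = 0 \left(-10\right) \left(-3226\right) = 0 \left(-3226\right) = 0$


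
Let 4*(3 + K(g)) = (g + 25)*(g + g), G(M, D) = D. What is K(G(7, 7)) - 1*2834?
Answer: -2725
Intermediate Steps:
K(g) = -3 + g*(25 + g)/2 (K(g) = -3 + ((g + 25)*(g + g))/4 = -3 + ((25 + g)*(2*g))/4 = -3 + (2*g*(25 + g))/4 = -3 + g*(25 + g)/2)
K(G(7, 7)) - 1*2834 = (-3 + (½)*7² + (25/2)*7) - 1*2834 = (-3 + (½)*49 + 175/2) - 2834 = (-3 + 49/2 + 175/2) - 2834 = 109 - 2834 = -2725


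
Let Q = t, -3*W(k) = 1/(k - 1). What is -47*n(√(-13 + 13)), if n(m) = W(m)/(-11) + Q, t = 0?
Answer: 47/33 ≈ 1.4242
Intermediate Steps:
W(k) = -1/(3*(-1 + k)) (W(k) = -1/(3*(k - 1)) = -1/(3*(-1 + k)))
Q = 0
n(m) = 1/(11*(-3 + 3*m)) (n(m) = -1/(-3 + 3*m)/(-11) + 0 = -1/(-3 + 3*m)*(-1/11) + 0 = 1/(11*(-3 + 3*m)) + 0 = 1/(11*(-3 + 3*m)))
-47*n(√(-13 + 13)) = -47/(33*(-1 + √(-13 + 13))) = -47/(33*(-1 + √0)) = -47/(33*(-1 + 0)) = -47/(33*(-1)) = -47*(-1)/33 = -47*(-1/33) = 47/33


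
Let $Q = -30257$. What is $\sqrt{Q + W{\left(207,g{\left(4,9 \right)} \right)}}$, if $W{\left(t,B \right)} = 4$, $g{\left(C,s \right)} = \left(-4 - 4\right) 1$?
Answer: $i \sqrt{30253} \approx 173.93 i$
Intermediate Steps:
$g{\left(C,s \right)} = -8$ ($g{\left(C,s \right)} = \left(-8\right) 1 = -8$)
$\sqrt{Q + W{\left(207,g{\left(4,9 \right)} \right)}} = \sqrt{-30257 + 4} = \sqrt{-30253} = i \sqrt{30253}$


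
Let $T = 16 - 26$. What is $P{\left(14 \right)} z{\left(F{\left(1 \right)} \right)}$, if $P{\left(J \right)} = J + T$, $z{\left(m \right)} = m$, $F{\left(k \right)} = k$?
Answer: $4$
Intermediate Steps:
$T = -10$ ($T = 16 - 26 = -10$)
$P{\left(J \right)} = -10 + J$ ($P{\left(J \right)} = J - 10 = -10 + J$)
$P{\left(14 \right)} z{\left(F{\left(1 \right)} \right)} = \left(-10 + 14\right) 1 = 4 \cdot 1 = 4$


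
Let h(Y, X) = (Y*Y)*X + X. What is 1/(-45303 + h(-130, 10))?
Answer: 1/123707 ≈ 8.0836e-6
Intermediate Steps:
h(Y, X) = X + X*Y**2 (h(Y, X) = Y**2*X + X = X*Y**2 + X = X + X*Y**2)
1/(-45303 + h(-130, 10)) = 1/(-45303 + 10*(1 + (-130)**2)) = 1/(-45303 + 10*(1 + 16900)) = 1/(-45303 + 10*16901) = 1/(-45303 + 169010) = 1/123707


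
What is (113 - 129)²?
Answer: 256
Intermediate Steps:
(113 - 129)² = (-16)² = 256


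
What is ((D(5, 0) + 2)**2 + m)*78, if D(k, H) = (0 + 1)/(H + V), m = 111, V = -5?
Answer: 222768/25 ≈ 8910.7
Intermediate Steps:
D(k, H) = 1/(-5 + H) (D(k, H) = (0 + 1)/(H - 5) = 1/(-5 + H))
((D(5, 0) + 2)**2 + m)*78 = ((1/(-5 + 0) + 2)**2 + 111)*78 = ((1/(-5) + 2)**2 + 111)*78 = ((-1/5 + 2)**2 + 111)*78 = ((9/5)**2 + 111)*78 = (81/25 + 111)*78 = (2856/25)*78 = 222768/25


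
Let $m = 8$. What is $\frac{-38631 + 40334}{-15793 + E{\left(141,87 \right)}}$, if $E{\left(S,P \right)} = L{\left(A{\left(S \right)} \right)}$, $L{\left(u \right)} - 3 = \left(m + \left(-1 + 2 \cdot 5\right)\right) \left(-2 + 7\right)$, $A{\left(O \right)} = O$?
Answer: $- \frac{1703}{15705} \approx -0.10844$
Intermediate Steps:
$L{\left(u \right)} = 88$ ($L{\left(u \right)} = 3 + \left(8 + \left(-1 + 2 \cdot 5\right)\right) \left(-2 + 7\right) = 3 + \left(8 + \left(-1 + 10\right)\right) 5 = 3 + \left(8 + 9\right) 5 = 3 + 17 \cdot 5 = 3 + 85 = 88$)
$E{\left(S,P \right)} = 88$
$\frac{-38631 + 40334}{-15793 + E{\left(141,87 \right)}} = \frac{-38631 + 40334}{-15793 + 88} = \frac{1703}{-15705} = 1703 \left(- \frac{1}{15705}\right) = - \frac{1703}{15705}$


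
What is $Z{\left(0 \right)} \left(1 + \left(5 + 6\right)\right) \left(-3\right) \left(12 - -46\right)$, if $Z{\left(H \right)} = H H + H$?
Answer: $0$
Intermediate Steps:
$Z{\left(H \right)} = H + H^{2}$ ($Z{\left(H \right)} = H^{2} + H = H + H^{2}$)
$Z{\left(0 \right)} \left(1 + \left(5 + 6\right)\right) \left(-3\right) \left(12 - -46\right) = 0 \left(1 + 0\right) \left(1 + \left(5 + 6\right)\right) \left(-3\right) \left(12 - -46\right) = 0 \cdot 1 \left(1 + 11\right) \left(-3\right) \left(12 + 46\right) = 0 \cdot 12 \left(-3\right) 58 = 0 \left(-36\right) 58 = 0 \cdot 58 = 0$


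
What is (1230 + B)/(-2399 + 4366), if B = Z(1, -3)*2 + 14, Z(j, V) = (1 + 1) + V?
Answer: 1242/1967 ≈ 0.63142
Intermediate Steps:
Z(j, V) = 2 + V
B = 12 (B = (2 - 3)*2 + 14 = -1*2 + 14 = -2 + 14 = 12)
(1230 + B)/(-2399 + 4366) = (1230 + 12)/(-2399 + 4366) = 1242/1967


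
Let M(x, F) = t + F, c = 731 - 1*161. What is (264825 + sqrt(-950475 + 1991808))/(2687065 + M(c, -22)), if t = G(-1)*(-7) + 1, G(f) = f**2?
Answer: 88275/895679 + sqrt(1041333)/2687037 ≈ 0.098936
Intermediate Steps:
c = 570 (c = 731 - 161 = 570)
t = -6 (t = (-1)**2*(-7) + 1 = 1*(-7) + 1 = -7 + 1 = -6)
M(x, F) = -6 + F
(264825 + sqrt(-950475 + 1991808))/(2687065 + M(c, -22)) = (264825 + sqrt(-950475 + 1991808))/(2687065 + (-6 - 22)) = (264825 + sqrt(1041333))/(2687065 - 28) = (264825 + sqrt(1041333))/2687037 = (264825 + sqrt(1041333))*(1/2687037) = 88275/895679 + sqrt(1041333)/2687037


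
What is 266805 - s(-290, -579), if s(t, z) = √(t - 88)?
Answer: 266805 - 3*I*√42 ≈ 2.6681e+5 - 19.442*I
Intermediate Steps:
s(t, z) = √(-88 + t)
266805 - s(-290, -579) = 266805 - √(-88 - 290) = 266805 - √(-378) = 266805 - 3*I*√42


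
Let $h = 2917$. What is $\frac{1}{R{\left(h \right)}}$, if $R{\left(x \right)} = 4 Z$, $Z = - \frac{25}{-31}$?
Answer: $\frac{31}{100} \approx 0.31$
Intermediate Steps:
$Z = \frac{25}{31}$ ($Z = \left(-25\right) \left(- \frac{1}{31}\right) = \frac{25}{31} \approx 0.80645$)
$R{\left(x \right)} = \frac{100}{31}$ ($R{\left(x \right)} = 4 \cdot \frac{25}{31} = \frac{100}{31}$)
$\frac{1}{R{\left(h \right)}} = \frac{1}{\frac{100}{31}} = \frac{31}{100}$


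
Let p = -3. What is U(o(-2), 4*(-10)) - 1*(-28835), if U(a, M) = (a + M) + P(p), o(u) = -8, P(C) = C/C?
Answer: 28788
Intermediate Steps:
P(C) = 1
U(a, M) = 1 + M + a (U(a, M) = (a + M) + 1 = (M + a) + 1 = 1 + M + a)
U(o(-2), 4*(-10)) - 1*(-28835) = (1 + 4*(-10) - 8) - 1*(-28835) = (1 - 40 - 8) + 28835 = -47 + 28835 = 28788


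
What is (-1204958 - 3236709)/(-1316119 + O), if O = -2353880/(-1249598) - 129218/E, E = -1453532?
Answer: 49192292945412358/14576242289630815 ≈ 3.3748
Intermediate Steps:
O = 21847014991/11075187074 (O = -2353880/(-1249598) - 129218/(-1453532) = -2353880*(-1/1249598) - 129218*(-1/1453532) = 1176940/624799 + 64609/726766 = 21847014991/11075187074 ≈ 1.9726)
(-1204958 - 3236709)/(-1316119 + O) = (-1204958 - 3236709)/(-1316119 + 21847014991/11075187074) = -4441667/(-14576242289630815/11075187074) = -4441667*(-11075187074/14576242289630815) = 49192292945412358/14576242289630815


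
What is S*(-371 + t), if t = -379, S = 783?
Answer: -587250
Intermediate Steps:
S*(-371 + t) = 783*(-371 - 379) = 783*(-750) = -587250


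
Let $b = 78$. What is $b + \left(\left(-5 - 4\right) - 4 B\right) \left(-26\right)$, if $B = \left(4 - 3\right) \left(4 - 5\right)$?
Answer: $208$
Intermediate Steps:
$B = -1$ ($B = 1 \left(-1\right) = -1$)
$b + \left(\left(-5 - 4\right) - 4 B\right) \left(-26\right) = 78 + \left(\left(-5 - 4\right) - -4\right) \left(-26\right) = 78 + \left(\left(-5 - 4\right) + 4\right) \left(-26\right) = 78 + \left(-9 + 4\right) \left(-26\right) = 78 - -130 = 78 + 130 = 208$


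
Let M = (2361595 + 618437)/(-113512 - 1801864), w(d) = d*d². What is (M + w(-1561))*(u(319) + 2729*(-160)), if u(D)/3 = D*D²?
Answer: -44145300329136490044791/119711 ≈ -3.6877e+17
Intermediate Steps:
w(d) = d³
M = -186252/119711 (M = 2980032/(-1915376) = 2980032*(-1/1915376) = -186252/119711 ≈ -1.5558)
u(D) = 3*D³ (u(D) = 3*(D*D²) = 3*D³)
(M + w(-1561))*(u(319) + 2729*(-160)) = (-186252/119711 + (-1561)³)*(3*319³ + 2729*(-160)) = (-186252/119711 - 3803721481)*(3*32461759 - 436640) = -455347302398243*(97385277 - 436640)/119711 = -455347302398243/119711*96948637 = -44145300329136490044791/119711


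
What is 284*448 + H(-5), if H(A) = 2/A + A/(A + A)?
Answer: 1272321/10 ≈ 1.2723e+5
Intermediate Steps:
H(A) = ½ + 2/A (H(A) = 2/A + A/((2*A)) = 2/A + A*(1/(2*A)) = 2/A + ½ = ½ + 2/A)
284*448 + H(-5) = 284*448 + (½)*(4 - 5)/(-5) = 127232 + (½)*(-⅕)*(-1) = 127232 + ⅒ = 1272321/10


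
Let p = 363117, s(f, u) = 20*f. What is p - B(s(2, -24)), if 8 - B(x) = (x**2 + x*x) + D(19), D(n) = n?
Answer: 366328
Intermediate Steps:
B(x) = -11 - 2*x**2 (B(x) = 8 - ((x**2 + x*x) + 19) = 8 - ((x**2 + x**2) + 19) = 8 - (2*x**2 + 19) = 8 - (19 + 2*x**2) = 8 + (-19 - 2*x**2) = -11 - 2*x**2)
p - B(s(2, -24)) = 363117 - (-11 - 2*(20*2)**2) = 363117 - (-11 - 2*40**2) = 363117 - (-11 - 2*1600) = 363117 - (-11 - 3200) = 363117 - 1*(-3211) = 363117 + 3211 = 366328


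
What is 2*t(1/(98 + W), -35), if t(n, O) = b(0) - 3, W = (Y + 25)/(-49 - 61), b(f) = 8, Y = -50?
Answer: 10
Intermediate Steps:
W = 5/22 (W = (-50 + 25)/(-49 - 61) = -25/(-110) = -25*(-1/110) = 5/22 ≈ 0.22727)
t(n, O) = 5 (t(n, O) = 8 - 3 = 5)
2*t(1/(98 + W), -35) = 2*5 = 10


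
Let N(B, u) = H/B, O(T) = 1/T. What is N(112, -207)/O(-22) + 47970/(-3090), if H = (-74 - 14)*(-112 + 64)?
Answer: -609417/721 ≈ -845.24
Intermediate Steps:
H = 4224 (H = -88*(-48) = 4224)
N(B, u) = 4224/B
N(112, -207)/O(-22) + 47970/(-3090) = (4224/112)/(1/(-22)) + 47970/(-3090) = (4224*(1/112))/(-1/22) + 47970*(-1/3090) = (264/7)*(-22) - 1599/103 = -5808/7 - 1599/103 = -609417/721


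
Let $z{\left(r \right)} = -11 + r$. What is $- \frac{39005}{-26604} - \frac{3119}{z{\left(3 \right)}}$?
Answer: $\frac{20822479}{53208} \approx 391.34$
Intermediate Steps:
$- \frac{39005}{-26604} - \frac{3119}{z{\left(3 \right)}} = - \frac{39005}{-26604} - \frac{3119}{-11 + 3} = \left(-39005\right) \left(- \frac{1}{26604}\right) - \frac{3119}{-8} = \frac{39005}{26604} - - \frac{3119}{8} = \frac{39005}{26604} + \frac{3119}{8} = \frac{20822479}{53208}$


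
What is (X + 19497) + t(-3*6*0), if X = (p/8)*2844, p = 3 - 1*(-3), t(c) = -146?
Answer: 21484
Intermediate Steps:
p = 6 (p = 3 + 3 = 6)
X = 2133 (X = (6/8)*2844 = (6*(⅛))*2844 = (¾)*2844 = 2133)
(X + 19497) + t(-3*6*0) = (2133 + 19497) - 146 = 21630 - 146 = 21484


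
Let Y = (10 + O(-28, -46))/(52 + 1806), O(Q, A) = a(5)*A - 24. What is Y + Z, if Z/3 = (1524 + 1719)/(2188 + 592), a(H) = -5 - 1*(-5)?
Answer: 9018781/2582620 ≈ 3.4921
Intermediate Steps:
a(H) = 0 (a(H) = -5 + 5 = 0)
O(Q, A) = -24 (O(Q, A) = 0*A - 24 = 0 - 24 = -24)
Z = 9729/2780 (Z = 3*((1524 + 1719)/(2188 + 592)) = 3*(3243/2780) = 9729/2780 ≈ 3.4996)
Y = -7/929 (Y = (10 - 24)/(52 + 1806) = -14/1858 = -14*1/1858 = -7/929 ≈ -0.0075350)
Y + Z = -7/929 + 9729/2780 = 9018781/2582620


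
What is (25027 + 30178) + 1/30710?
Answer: 1695345551/30710 ≈ 55205.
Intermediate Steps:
(25027 + 30178) + 1/30710 = 55205 + 1/30710 = 1695345551/30710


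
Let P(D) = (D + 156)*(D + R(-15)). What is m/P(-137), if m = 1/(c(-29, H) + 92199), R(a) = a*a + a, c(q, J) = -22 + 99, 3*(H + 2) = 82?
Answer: 1/127986812 ≈ 7.8133e-9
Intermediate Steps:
H = 76/3 (H = -2 + (⅓)*82 = -2 + 82/3 = 76/3 ≈ 25.333)
c(q, J) = 77
R(a) = a + a² (R(a) = a² + a = a + a²)
m = 1/92276 (m = 1/(77 + 92199) = 1/92276 ≈ 1.0837e-5)
P(D) = (156 + D)*(210 + D) (P(D) = (D + 156)*(D - 15*(1 - 15)) = (156 + D)*(D - 15*(-14)) = (156 + D)*(D + 210) = (156 + D)*(210 + D))
m/P(-137) = 1/(92276*(32760 + (-137)² + 366*(-137))) = 1/(92276*(32760 + 18769 - 50142)) = (1/92276)/1387 = (1/92276)*(1/1387) = 1/127986812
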